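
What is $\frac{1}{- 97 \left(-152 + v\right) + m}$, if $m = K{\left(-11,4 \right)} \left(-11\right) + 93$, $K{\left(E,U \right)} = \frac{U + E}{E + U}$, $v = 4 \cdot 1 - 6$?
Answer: $\frac{1}{15020} \approx 6.6578 \cdot 10^{-5}$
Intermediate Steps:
$v = -2$ ($v = 4 - 6 = -2$)
$K{\left(E,U \right)} = 1$ ($K{\left(E,U \right)} = \frac{E + U}{E + U} = 1$)
$m = 82$ ($m = 1 \left(-11\right) + 93 = -11 + 93 = 82$)
$\frac{1}{- 97 \left(-152 + v\right) + m} = \frac{1}{- 97 \left(-152 - 2\right) + 82} = \frac{1}{\left(-97\right) \left(-154\right) + 82} = \frac{1}{14938 + 82} = \frac{1}{15020}$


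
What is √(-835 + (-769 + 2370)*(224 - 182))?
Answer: √66407 ≈ 257.70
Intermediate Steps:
√(-835 + (-769 + 2370)*(224 - 182)) = √(-835 + 1601*42) = √(-835 + 67242) = √66407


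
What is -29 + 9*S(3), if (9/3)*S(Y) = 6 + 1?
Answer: -8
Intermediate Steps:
S(Y) = 7/3 (S(Y) = (6 + 1)/3 = (⅓)*7 = 7/3)
-29 + 9*S(3) = -29 + 9*(7/3) = -29 + 21 = -8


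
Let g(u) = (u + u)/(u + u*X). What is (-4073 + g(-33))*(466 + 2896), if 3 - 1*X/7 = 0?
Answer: -150624324/11 ≈ -1.3693e+7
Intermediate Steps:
X = 21 (X = 21 - 7*0 = 21 + 0 = 21)
g(u) = 1/11 (g(u) = (u + u)/(u + u*21) = (2*u)/(u + 21*u) = (2*u)/((22*u)) = (2*u)*(1/(22*u)) = 1/11)
(-4073 + g(-33))*(466 + 2896) = (-4073 + 1/11)*(466 + 2896) = -44802/11*3362 = -150624324/11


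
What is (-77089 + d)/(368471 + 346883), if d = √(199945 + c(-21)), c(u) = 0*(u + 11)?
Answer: -77089/715354 + √199945/715354 ≈ -0.10714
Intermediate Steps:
c(u) = 0 (c(u) = 0*(11 + u) = 0)
d = √199945 (d = √(199945 + 0) = √199945 ≈ 447.15)
(-77089 + d)/(368471 + 346883) = (-77089 + √199945)/(368471 + 346883) = (-77089 + √199945)/715354 = (-77089 + √199945)*(1/715354) = -77089/715354 + √199945/715354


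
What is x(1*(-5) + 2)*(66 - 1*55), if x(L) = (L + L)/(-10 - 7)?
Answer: 66/17 ≈ 3.8824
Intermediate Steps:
x(L) = -2*L/17 (x(L) = (2*L)/(-17) = (2*L)*(-1/17) = -2*L/17)
x(1*(-5) + 2)*(66 - 1*55) = (-2*(1*(-5) + 2)/17)*(66 - 1*55) = (-2*(-5 + 2)/17)*(66 - 55) = -2/17*(-3)*11 = (6/17)*11 = 66/17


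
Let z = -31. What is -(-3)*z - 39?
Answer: -132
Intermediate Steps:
-(-3)*z - 39 = -(-3)*(-31) - 39 = -1*93 - 39 = -93 - 39 = -132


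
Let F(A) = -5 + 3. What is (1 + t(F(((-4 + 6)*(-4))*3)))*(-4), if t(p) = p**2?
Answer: -20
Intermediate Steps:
F(A) = -2
(1 + t(F(((-4 + 6)*(-4))*3)))*(-4) = (1 + (-2)**2)*(-4) = (1 + 4)*(-4) = 5*(-4) = -20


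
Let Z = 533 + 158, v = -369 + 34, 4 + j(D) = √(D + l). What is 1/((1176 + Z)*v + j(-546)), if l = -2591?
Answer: -625449/391186454738 - I*√3137/391186454738 ≈ -1.5989e-6 - 1.4318e-10*I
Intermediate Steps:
j(D) = -4 + √(-2591 + D) (j(D) = -4 + √(D - 2591) = -4 + √(-2591 + D))
v = -335
Z = 691
1/((1176 + Z)*v + j(-546)) = 1/((1176 + 691)*(-335) + (-4 + √(-2591 - 546))) = 1/(1867*(-335) + (-4 + √(-3137))) = 1/(-625445 + (-4 + I*√3137)) = 1/(-625449 + I*√3137)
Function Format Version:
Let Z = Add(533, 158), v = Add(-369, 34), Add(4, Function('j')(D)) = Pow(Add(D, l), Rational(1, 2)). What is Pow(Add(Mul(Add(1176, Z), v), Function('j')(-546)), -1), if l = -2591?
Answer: Add(Rational(-625449, 391186454738), Mul(Rational(-1, 391186454738), I, Pow(3137, Rational(1, 2)))) ≈ Add(-1.5989e-6, Mul(-1.4318e-10, I))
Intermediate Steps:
Function('j')(D) = Add(-4, Pow(Add(-2591, D), Rational(1, 2))) (Function('j')(D) = Add(-4, Pow(Add(D, -2591), Rational(1, 2))) = Add(-4, Pow(Add(-2591, D), Rational(1, 2))))
v = -335
Z = 691
Pow(Add(Mul(Add(1176, Z), v), Function('j')(-546)), -1) = Pow(Add(Mul(Add(1176, 691), -335), Add(-4, Pow(Add(-2591, -546), Rational(1, 2)))), -1) = Pow(Add(Mul(1867, -335), Add(-4, Pow(-3137, Rational(1, 2)))), -1) = Pow(Add(-625445, Add(-4, Mul(I, Pow(3137, Rational(1, 2))))), -1) = Pow(Add(-625449, Mul(I, Pow(3137, Rational(1, 2)))), -1)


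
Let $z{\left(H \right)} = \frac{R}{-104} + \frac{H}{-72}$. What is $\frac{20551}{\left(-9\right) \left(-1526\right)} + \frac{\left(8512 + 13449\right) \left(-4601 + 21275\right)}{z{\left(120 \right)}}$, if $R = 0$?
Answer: $- \frac{15087254069473}{68670} \approx -2.1971 \cdot 10^{8}$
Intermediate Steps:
$z{\left(H \right)} = - \frac{H}{72}$ ($z{\left(H \right)} = \frac{0}{-104} + \frac{H}{-72} = 0 \left(- \frac{1}{104}\right) + H \left(- \frac{1}{72}\right) = 0 - \frac{H}{72} = - \frac{H}{72}$)
$\frac{20551}{\left(-9\right) \left(-1526\right)} + \frac{\left(8512 + 13449\right) \left(-4601 + 21275\right)}{z{\left(120 \right)}} = \frac{20551}{\left(-9\right) \left(-1526\right)} + \frac{\left(8512 + 13449\right) \left(-4601 + 21275\right)}{\left(- \frac{1}{72}\right) 120} = \frac{20551}{13734} + \frac{21961 \cdot 16674}{- \frac{5}{3}} = 20551 \cdot \frac{1}{13734} + 366177714 \left(- \frac{3}{5}\right) = \frac{20551}{13734} - \frac{1098533142}{5} = - \frac{15087254069473}{68670}$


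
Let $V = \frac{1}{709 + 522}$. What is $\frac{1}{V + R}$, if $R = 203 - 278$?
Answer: $- \frac{1231}{92324} \approx -0.013333$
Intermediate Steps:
$V = \frac{1}{1231} \approx 0.00081235$
$R = -75$
$\frac{1}{V + R} = \frac{1}{\frac{1}{1231} - 75} = \frac{1}{- \frac{92324}{1231}} = - \frac{1231}{92324}$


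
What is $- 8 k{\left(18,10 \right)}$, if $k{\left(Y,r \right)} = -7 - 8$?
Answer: $120$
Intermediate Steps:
$k{\left(Y,r \right)} = -15$
$- 8 k{\left(18,10 \right)} = \left(-8\right) \left(-15\right) = 120$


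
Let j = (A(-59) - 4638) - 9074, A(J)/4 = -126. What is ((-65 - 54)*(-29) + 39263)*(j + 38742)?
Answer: 1047603564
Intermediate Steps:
A(J) = -504 (A(J) = 4*(-126) = -504)
j = -14216 (j = (-504 - 4638) - 9074 = -5142 - 9074 = -14216)
((-65 - 54)*(-29) + 39263)*(j + 38742) = ((-65 - 54)*(-29) + 39263)*(-14216 + 38742) = (-119*(-29) + 39263)*24526 = (3451 + 39263)*24526 = 42714*24526 = 1047603564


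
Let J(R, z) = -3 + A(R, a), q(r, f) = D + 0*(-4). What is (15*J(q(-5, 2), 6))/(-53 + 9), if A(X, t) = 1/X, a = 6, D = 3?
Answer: 10/11 ≈ 0.90909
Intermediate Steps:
q(r, f) = 3 (q(r, f) = 3 + 0*(-4) = 3 + 0 = 3)
J(R, z) = -3 + 1/R
(15*J(q(-5, 2), 6))/(-53 + 9) = (15*(-3 + 1/3))/(-53 + 9) = (15*(-3 + 1/3))/(-44) = (15*(-8/3))*(-1/44) = -40*(-1/44) = 10/11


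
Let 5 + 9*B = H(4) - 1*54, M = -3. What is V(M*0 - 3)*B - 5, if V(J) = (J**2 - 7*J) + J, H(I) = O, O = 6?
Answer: -164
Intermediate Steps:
H(I) = 6
V(J) = J**2 - 6*J
B = -53/9 (B = -5/9 + (6 - 1*54)/9 = -5/9 + (6 - 54)/9 = -5/9 + (1/9)*(-48) = -5/9 - 16/3 = -53/9 ≈ -5.8889)
V(M*0 - 3)*B - 5 = ((-3*0 - 3)*(-6 + (-3*0 - 3)))*(-53/9) - 5 = ((0 - 3)*(-6 + (0 - 3)))*(-53/9) - 5 = -3*(-6 - 3)*(-53/9) - 5 = -3*(-9)*(-53/9) - 5 = 27*(-53/9) - 5 = -159 - 5 = -164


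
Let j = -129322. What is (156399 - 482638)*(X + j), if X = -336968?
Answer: 152121983310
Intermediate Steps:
(156399 - 482638)*(X + j) = (156399 - 482638)*(-336968 - 129322) = -326239*(-466290) = 152121983310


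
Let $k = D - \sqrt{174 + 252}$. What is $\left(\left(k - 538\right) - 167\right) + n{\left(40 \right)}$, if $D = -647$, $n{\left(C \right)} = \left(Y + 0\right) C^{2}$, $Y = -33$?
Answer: $-54152 - \sqrt{426} \approx -54173.0$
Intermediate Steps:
$n{\left(C \right)} = - 33 C^{2}$ ($n{\left(C \right)} = \left(-33 + 0\right) C^{2} = - 33 C^{2}$)
$k = -647 - \sqrt{426}$ ($k = -647 - \sqrt{174 + 252} = -647 - \sqrt{426} \approx -667.64$)
$\left(\left(k - 538\right) - 167\right) + n{\left(40 \right)} = \left(\left(\left(-647 - \sqrt{426}\right) - 538\right) - 167\right) - 33 \cdot 40^{2} = \left(\left(-1185 - \sqrt{426}\right) - 167\right) - 52800 = \left(-1352 - \sqrt{426}\right) - 52800 = -54152 - \sqrt{426}$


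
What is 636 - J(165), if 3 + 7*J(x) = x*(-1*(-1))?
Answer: 4290/7 ≈ 612.86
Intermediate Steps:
J(x) = -3/7 + x/7 (J(x) = -3/7 + (x*(-1*(-1)))/7 = -3/7 + (x*1)/7 = -3/7 + x/7)
636 - J(165) = 636 - (-3/7 + (⅐)*165) = 636 - (-3/7 + 165/7) = 636 - 1*162/7 = 636 - 162/7 = 4290/7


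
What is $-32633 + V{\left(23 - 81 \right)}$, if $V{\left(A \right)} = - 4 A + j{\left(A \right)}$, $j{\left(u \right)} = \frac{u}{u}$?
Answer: $-32400$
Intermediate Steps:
$j{\left(u \right)} = 1$
$V{\left(A \right)} = 1 - 4 A$ ($V{\left(A \right)} = - 4 A + 1 = 1 - 4 A$)
$-32633 + V{\left(23 - 81 \right)} = -32633 - \left(-1 + 4 \left(23 - 81\right)\right) = -32633 + \left(1 - -232\right) = -32633 + \left(1 + 232\right) = -32633 + 233 = -32400$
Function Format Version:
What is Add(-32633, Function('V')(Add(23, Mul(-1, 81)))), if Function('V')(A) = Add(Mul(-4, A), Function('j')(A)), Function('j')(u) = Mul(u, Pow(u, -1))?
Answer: -32400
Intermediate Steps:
Function('j')(u) = 1
Function('V')(A) = Add(1, Mul(-4, A)) (Function('V')(A) = Add(Mul(-4, A), 1) = Add(1, Mul(-4, A)))
Add(-32633, Function('V')(Add(23, Mul(-1, 81)))) = Add(-32633, Add(1, Mul(-4, Add(23, Mul(-1, 81))))) = Add(-32633, Add(1, Mul(-4, Add(23, -81)))) = Add(-32633, Add(1, Mul(-4, -58))) = Add(-32633, Add(1, 232)) = Add(-32633, 233) = -32400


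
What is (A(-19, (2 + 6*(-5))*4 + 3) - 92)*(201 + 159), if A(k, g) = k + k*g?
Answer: 705600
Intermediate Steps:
A(k, g) = k + g*k
(A(-19, (2 + 6*(-5))*4 + 3) - 92)*(201 + 159) = (-19*(1 + ((2 + 6*(-5))*4 + 3)) - 92)*(201 + 159) = (-19*(1 + ((2 - 30)*4 + 3)) - 92)*360 = (-19*(1 + (-28*4 + 3)) - 92)*360 = (-19*(1 + (-112 + 3)) - 92)*360 = (-19*(1 - 109) - 92)*360 = (-19*(-108) - 92)*360 = (2052 - 92)*360 = 1960*360 = 705600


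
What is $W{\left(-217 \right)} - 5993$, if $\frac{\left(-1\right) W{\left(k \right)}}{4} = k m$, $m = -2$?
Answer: $-7729$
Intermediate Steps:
$W{\left(k \right)} = 8 k$ ($W{\left(k \right)} = - 4 k \left(-2\right) = - 4 \left(- 2 k\right) = 8 k$)
$W{\left(-217 \right)} - 5993 = 8 \left(-217\right) - 5993 = -1736 - 5993 = -7729$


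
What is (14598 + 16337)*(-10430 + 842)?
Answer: -296604780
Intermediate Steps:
(14598 + 16337)*(-10430 + 842) = 30935*(-9588) = -296604780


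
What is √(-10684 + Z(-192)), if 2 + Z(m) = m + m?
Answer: 3*I*√1230 ≈ 105.21*I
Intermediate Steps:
Z(m) = -2 + 2*m (Z(m) = -2 + (m + m) = -2 + 2*m)
√(-10684 + Z(-192)) = √(-10684 + (-2 + 2*(-192))) = √(-10684 + (-2 - 384)) = √(-10684 - 386) = √(-11070) = 3*I*√1230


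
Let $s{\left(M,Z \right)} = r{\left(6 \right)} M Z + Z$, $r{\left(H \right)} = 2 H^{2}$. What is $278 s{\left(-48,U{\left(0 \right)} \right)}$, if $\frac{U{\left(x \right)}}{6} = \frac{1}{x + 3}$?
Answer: $-1920980$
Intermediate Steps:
$U{\left(x \right)} = \frac{6}{3 + x}$ ($U{\left(x \right)} = \frac{6}{x + 3} = \frac{6}{3 + x}$)
$s{\left(M,Z \right)} = Z + 72 M Z$ ($s{\left(M,Z \right)} = 2 \cdot 6^{2} M Z + Z = 2 \cdot 36 M Z + Z = 72 M Z + Z = Z + 72 M Z$)
$278 s{\left(-48,U{\left(0 \right)} \right)} = 278 \frac{6}{3 + 0} \left(1 + 72 \left(-48\right)\right) = 278 \cdot \frac{6}{3} \left(1 - 3456\right) = 278 \cdot 6 \cdot \frac{1}{3} \left(-3455\right) = 278 \cdot 2 \left(-3455\right) = 278 \left(-6910\right) = -1920980$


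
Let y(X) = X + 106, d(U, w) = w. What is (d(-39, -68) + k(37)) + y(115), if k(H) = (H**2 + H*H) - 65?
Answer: 2826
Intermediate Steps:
y(X) = 106 + X
k(H) = -65 + 2*H**2 (k(H) = (H**2 + H**2) - 65 = 2*H**2 - 65 = -65 + 2*H**2)
(d(-39, -68) + k(37)) + y(115) = (-68 + (-65 + 2*37**2)) + (106 + 115) = (-68 + (-65 + 2*1369)) + 221 = (-68 + (-65 + 2738)) + 221 = (-68 + 2673) + 221 = 2605 + 221 = 2826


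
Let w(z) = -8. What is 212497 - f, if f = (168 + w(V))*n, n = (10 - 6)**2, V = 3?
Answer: 209937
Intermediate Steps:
n = 16 (n = 4**2 = 16)
f = 2560 (f = (168 - 8)*16 = 160*16 = 2560)
212497 - f = 212497 - 1*2560 = 212497 - 2560 = 209937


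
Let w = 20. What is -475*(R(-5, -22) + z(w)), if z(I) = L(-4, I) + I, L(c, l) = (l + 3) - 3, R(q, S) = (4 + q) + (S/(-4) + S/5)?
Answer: -38095/2 ≈ -19048.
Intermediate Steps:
R(q, S) = 4 + q - S/20 (R(q, S) = (4 + q) + (S*(-¼) + S*(⅕)) = (4 + q) + (-S/4 + S/5) = (4 + q) - S/20 = 4 + q - S/20)
L(c, l) = l (L(c, l) = (3 + l) - 3 = l)
z(I) = 2*I (z(I) = I + I = 2*I)
-475*(R(-5, -22) + z(w)) = -475*((4 - 5 - 1/20*(-22)) + 2*20) = -475*((4 - 5 + 11/10) + 40) = -475*(⅒ + 40) = -475*401/10 = -38095/2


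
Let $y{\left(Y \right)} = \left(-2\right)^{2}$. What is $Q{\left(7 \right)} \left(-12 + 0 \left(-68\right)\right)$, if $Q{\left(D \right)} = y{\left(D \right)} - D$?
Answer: $36$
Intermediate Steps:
$y{\left(Y \right)} = 4$
$Q{\left(D \right)} = 4 - D$
$Q{\left(7 \right)} \left(-12 + 0 \left(-68\right)\right) = \left(4 - 7\right) \left(-12 + 0 \left(-68\right)\right) = \left(4 - 7\right) \left(-12 + 0\right) = \left(-3\right) \left(-12\right) = 36$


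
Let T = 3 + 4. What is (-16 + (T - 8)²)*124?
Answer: -1860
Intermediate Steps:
T = 7
(-16 + (T - 8)²)*124 = (-16 + (7 - 8)²)*124 = (-16 + (-1)²)*124 = (-16 + 1)*124 = -15*124 = -1860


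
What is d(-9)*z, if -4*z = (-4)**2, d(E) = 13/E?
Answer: 52/9 ≈ 5.7778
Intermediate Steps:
z = -4 (z = -1/4*(-4)**2 = -1/4*16 = -4)
d(-9)*z = (13/(-9))*(-4) = (13*(-1/9))*(-4) = -13/9*(-4) = 52/9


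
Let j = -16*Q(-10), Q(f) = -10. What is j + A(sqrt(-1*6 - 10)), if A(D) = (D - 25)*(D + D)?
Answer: 128 - 200*I ≈ 128.0 - 200.0*I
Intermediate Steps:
A(D) = 2*D*(-25 + D) (A(D) = (-25 + D)*(2*D) = 2*D*(-25 + D))
j = 160 (j = -16*(-10) = 160)
j + A(sqrt(-1*6 - 10)) = 160 + 2*sqrt(-1*6 - 10)*(-25 + sqrt(-1*6 - 10)) = 160 + 2*sqrt(-6 - 10)*(-25 + sqrt(-6 - 10)) = 160 + 2*sqrt(-16)*(-25 + sqrt(-16)) = 160 + 2*(4*I)*(-25 + 4*I) = 160 + 8*I*(-25 + 4*I)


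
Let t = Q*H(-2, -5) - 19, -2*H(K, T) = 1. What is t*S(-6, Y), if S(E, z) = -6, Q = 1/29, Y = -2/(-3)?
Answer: 3309/29 ≈ 114.10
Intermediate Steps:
Y = 2/3 (Y = -2*(-1/3) = 2/3 ≈ 0.66667)
H(K, T) = -1/2 (H(K, T) = -1/2*1 = -1/2)
Q = 1/29 ≈ 0.034483
t = -1103/58 (t = (1/29)*(-1/2) - 19 = -1/58 - 19 = -1103/58 ≈ -19.017)
t*S(-6, Y) = -1103/58*(-6) = 3309/29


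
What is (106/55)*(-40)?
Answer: -848/11 ≈ -77.091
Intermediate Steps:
(106/55)*(-40) = -848/11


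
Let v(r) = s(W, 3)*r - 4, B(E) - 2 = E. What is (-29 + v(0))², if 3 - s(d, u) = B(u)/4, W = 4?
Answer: 1089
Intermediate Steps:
B(E) = 2 + E
s(d, u) = 5/2 - u/4 (s(d, u) = 3 - (2 + u)/4 = 3 - (½ + u/4) = 3 + (-½ - u/4) = 5/2 - u/4)
v(r) = -4 + 7*r/4 (v(r) = (5/2 - ¼*3)*r - 4 = (5/2 - ¾)*r - 4 = 7*r/4 - 4 = -4 + 7*r/4)
(-29 + v(0))² = (-29 + (-4 + (7/4)*0))² = (-29 + (-4 + 0))² = (-29 - 4)² = (-33)² = 1089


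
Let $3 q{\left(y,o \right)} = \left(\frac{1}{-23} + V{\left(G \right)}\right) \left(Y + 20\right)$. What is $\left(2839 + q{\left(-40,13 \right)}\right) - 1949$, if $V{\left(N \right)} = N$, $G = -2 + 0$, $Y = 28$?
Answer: $\frac{19718}{23} \approx 857.3$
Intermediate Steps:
$G = -2$
$q{\left(y,o \right)} = - \frac{752}{23}$ ($q{\left(y,o \right)} = \frac{\left(\frac{1}{-23} - 2\right) \left(28 + 20\right)}{3} = \frac{\left(- \frac{1}{23} - 2\right) 48}{3} = \frac{\left(- \frac{47}{23}\right) 48}{3} = \frac{1}{3} \left(- \frac{2256}{23}\right) = - \frac{752}{23}$)
$\left(2839 + q{\left(-40,13 \right)}\right) - 1949 = \left(2839 - \frac{752}{23}\right) - 1949 = \frac{64545}{23} - 1949 = \frac{19718}{23}$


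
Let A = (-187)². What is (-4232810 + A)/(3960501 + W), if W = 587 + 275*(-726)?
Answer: -4197841/3761438 ≈ -1.1160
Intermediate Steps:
W = -199063 (W = 587 - 199650 = -199063)
A = 34969
(-4232810 + A)/(3960501 + W) = (-4232810 + 34969)/(3960501 - 199063) = -4197841/3761438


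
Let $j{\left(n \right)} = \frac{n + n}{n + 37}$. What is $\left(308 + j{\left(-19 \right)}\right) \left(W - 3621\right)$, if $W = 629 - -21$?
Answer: $- \frac{8179163}{9} \approx -9.088 \cdot 10^{5}$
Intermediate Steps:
$W = 650$ ($W = 629 + 21 = 650$)
$j{\left(n \right)} = \frac{2 n}{37 + n}$
$\left(308 + j{\left(-19 \right)}\right) \left(W - 3621\right) = \left(308 + 2 \left(-19\right) \frac{1}{37 - 19}\right) \left(650 - 3621\right) = \left(308 + 2 \left(-19\right) \frac{1}{18}\right) \left(-2971\right) = \left(308 - \frac{19}{9}\right) \left(-2971\right) = \frac{2753}{9} \left(-2971\right) = - \frac{8179163}{9}$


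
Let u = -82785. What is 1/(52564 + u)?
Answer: -1/30221 ≈ -3.3090e-5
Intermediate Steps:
1/(52564 + u) = 1/(52564 - 82785) = 1/(-30221) = -1/30221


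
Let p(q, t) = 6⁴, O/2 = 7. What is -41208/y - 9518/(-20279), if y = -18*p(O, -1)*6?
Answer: 90328019/118267128 ≈ 0.76376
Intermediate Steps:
O = 14 (O = 2*7 = 14)
p(q, t) = 1296
y = -139968 (y = -18*1296*6 = -23328*6 = -139968)
-41208/y - 9518/(-20279) = -41208/(-139968) - 9518/(-20279) = -41208*(-1/139968) - 9518*(-1/20279) = 1717/5832 + 9518/20279 = 90328019/118267128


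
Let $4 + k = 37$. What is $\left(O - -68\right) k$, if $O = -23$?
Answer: $1485$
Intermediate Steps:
$k = 33$ ($k = -4 + 37 = 33$)
$\left(O - -68\right) k = \left(-23 - -68\right) 33 = \left(-23 + 68\right) 33 = 45 \cdot 33 = 1485$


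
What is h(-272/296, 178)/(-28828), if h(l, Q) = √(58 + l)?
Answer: -2*√1221/266659 ≈ -0.00026208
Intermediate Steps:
h(-272/296, 178)/(-28828) = √(58 - 272/296)/(-28828) = √(58 - 272*1/296)*(-1/28828) = √(58 - 34/37)*(-1/28828) = √(2112/37)*(-1/28828) = (8*√1221/37)*(-1/28828) = -2*√1221/266659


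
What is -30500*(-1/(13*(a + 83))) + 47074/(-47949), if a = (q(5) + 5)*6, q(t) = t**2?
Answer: 1301498494/163937631 ≈ 7.9390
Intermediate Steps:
a = 180 (a = (5**2 + 5)*6 = (25 + 5)*6 = 30*6 = 180)
-30500*(-1/(13*(a + 83))) + 47074/(-47949) = -30500*(-1/(13*(180 + 83))) + 47074/(-47949) = -30500/(263*(-13)) + 47074*(-1/47949) = -30500/(-3419) - 47074/47949 = -30500*(-1/3419) - 47074/47949 = 30500/3419 - 47074/47949 = 1301498494/163937631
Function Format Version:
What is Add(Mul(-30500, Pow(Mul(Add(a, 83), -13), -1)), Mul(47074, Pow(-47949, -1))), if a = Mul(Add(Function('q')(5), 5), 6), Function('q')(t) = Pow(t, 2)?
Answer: Rational(1301498494, 163937631) ≈ 7.9390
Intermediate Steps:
a = 180 (a = Mul(Add(Pow(5, 2), 5), 6) = Mul(Add(25, 5), 6) = Mul(30, 6) = 180)
Add(Mul(-30500, Pow(Mul(Add(a, 83), -13), -1)), Mul(47074, Pow(-47949, -1))) = Add(Mul(-30500, Pow(Mul(Add(180, 83), -13), -1)), Mul(47074, Pow(-47949, -1))) = Add(Mul(-30500, Pow(Mul(263, -13), -1)), Mul(47074, Rational(-1, 47949))) = Add(Mul(-30500, Pow(-3419, -1)), Rational(-47074, 47949)) = Add(Mul(-30500, Rational(-1, 3419)), Rational(-47074, 47949)) = Add(Rational(30500, 3419), Rational(-47074, 47949)) = Rational(1301498494, 163937631)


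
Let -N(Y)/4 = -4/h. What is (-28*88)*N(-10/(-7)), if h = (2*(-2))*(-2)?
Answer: -4928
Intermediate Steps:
h = 8 (h = -4*(-2) = 8)
N(Y) = 2 (N(Y) = -(-16)/8 = -4*(-½) = 2)
(-28*88)*N(-10/(-7)) = -28*88*2 = -2464*2 = -4928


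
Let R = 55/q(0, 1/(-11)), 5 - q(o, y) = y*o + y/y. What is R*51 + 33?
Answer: 2937/4 ≈ 734.25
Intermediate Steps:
q(o, y) = 4 - o*y (q(o, y) = 5 - (y*o + y/y) = 5 - (o*y + 1) = 5 - (1 + o*y) = 5 + (-1 - o*y) = 4 - o*y)
R = 55/4 (R = 55/(4 - 1*0/(-11)) = 55/(4 - 1*0*(-1/11)) = 55/(4 + 0) = 55/4 ≈ 13.750)
R*51 + 33 = (55/4)*51 + 33 = 2805/4 + 33 = 2937/4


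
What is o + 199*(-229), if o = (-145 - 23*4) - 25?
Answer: -45833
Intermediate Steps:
o = -262 (o = (-145 - 92) - 25 = -237 - 25 = -262)
o + 199*(-229) = -262 + 199*(-229) = -262 - 45571 = -45833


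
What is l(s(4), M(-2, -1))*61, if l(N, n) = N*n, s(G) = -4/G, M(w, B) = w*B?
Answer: -122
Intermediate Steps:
M(w, B) = B*w
l(s(4), M(-2, -1))*61 = ((-4/4)*(-1*(-2)))*61 = (-4*¼*2)*61 = -1*2*61 = -2*61 = -122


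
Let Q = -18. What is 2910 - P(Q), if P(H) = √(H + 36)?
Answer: 2910 - 3*√2 ≈ 2905.8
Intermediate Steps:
P(H) = √(36 + H)
2910 - P(Q) = 2910 - √(36 - 18) = 2910 - √18 = 2910 - 3*√2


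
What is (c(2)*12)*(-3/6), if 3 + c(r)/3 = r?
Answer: 18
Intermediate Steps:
c(r) = -9 + 3*r
(c(2)*12)*(-3/6) = ((-9 + 3*2)*12)*(-3/6) = ((-9 + 6)*12)*((1/6)*(-3)) = -3*12*(-1/2) = -36*(-1/2) = 18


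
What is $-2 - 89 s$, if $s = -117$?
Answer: $10411$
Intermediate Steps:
$-2 - 89 s = -2 - -10413 = -2 + 10413 = 10411$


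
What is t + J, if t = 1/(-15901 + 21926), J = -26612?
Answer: -160337299/6025 ≈ -26612.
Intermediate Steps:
t = 1/6025 ≈ 0.00016598
t + J = 1/6025 - 26612 = -160337299/6025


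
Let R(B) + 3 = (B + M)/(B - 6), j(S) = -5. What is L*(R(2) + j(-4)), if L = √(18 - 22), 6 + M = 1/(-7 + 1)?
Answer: -167*I/12 ≈ -13.917*I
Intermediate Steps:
M = -37/6 (M = -6 + 1/(-7 + 1) = -6 + 1/(-6) = -6 - ⅙ = -37/6 ≈ -6.1667)
L = 2*I (L = √(-4) = 2*I ≈ 2.0*I)
R(B) = -3 + (-37/6 + B)/(-6 + B) (R(B) = -3 + (B - 37/6)/(B - 6) = -3 + (-37/6 + B)/(-6 + B))
L*(R(2) + j(-4)) = (2*I)*((71 - 12*2)/(6*(-6 + 2)) - 5) = (2*I)*((⅙)*(71 - 24)/(-4) - 5) = (2*I)*((⅙)*(-¼)*47 - 5) = (2*I)*(-47/24 - 5) = (2*I)*(-167/24) = -167*I/12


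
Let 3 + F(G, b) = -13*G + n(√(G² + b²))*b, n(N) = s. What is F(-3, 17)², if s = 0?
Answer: 1296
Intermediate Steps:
n(N) = 0
F(G, b) = -3 - 13*G (F(G, b) = -3 + (-13*G + 0*b) = -3 + (-13*G + 0) = -3 - 13*G)
F(-3, 17)² = (-3 - 13*(-3))² = (-3 + 39)² = 36² = 1296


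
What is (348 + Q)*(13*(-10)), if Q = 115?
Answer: -60190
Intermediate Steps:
(348 + Q)*(13*(-10)) = (348 + 115)*(13*(-10)) = 463*(-130) = -60190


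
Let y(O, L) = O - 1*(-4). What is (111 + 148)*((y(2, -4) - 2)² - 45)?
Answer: -7511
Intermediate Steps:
y(O, L) = 4 + O (y(O, L) = O + 4 = 4 + O)
(111 + 148)*((y(2, -4) - 2)² - 45) = (111 + 148)*(((4 + 2) - 2)² - 45) = 259*((6 - 2)² - 45) = 259*(4² - 45) = 259*(16 - 45) = 259*(-29) = -7511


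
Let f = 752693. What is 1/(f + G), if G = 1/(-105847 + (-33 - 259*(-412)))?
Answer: 828/623229805 ≈ 1.3286e-6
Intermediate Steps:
G = 1/828 (G = 1/(-105847 + (-33 + 106708)) = 1/(-105847 + 106675) = 1/828 ≈ 0.0012077)
1/(f + G) = 1/(752693 + 1/828) = 1/(623229805/828) = 828/623229805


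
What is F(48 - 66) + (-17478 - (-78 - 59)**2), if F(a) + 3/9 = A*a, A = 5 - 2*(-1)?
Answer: -109120/3 ≈ -36373.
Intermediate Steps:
A = 7 (A = 5 + 2 = 7)
F(a) = -1/3 + 7*a
F(48 - 66) + (-17478 - (-78 - 59)**2) = (-1/3 + 7*(48 - 66)) + (-17478 - (-78 - 59)**2) = (-1/3 + 7*(-18)) + (-17478 - 1*(-137)**2) = (-1/3 - 126) + (-17478 - 1*18769) = -379/3 + (-17478 - 18769) = -379/3 - 36247 = -109120/3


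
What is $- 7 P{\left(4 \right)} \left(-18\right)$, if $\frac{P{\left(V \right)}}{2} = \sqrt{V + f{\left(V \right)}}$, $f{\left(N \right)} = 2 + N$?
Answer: $252 \sqrt{10} \approx 796.89$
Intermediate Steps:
$P{\left(V \right)} = 2 \sqrt{2 + 2 V}$ ($P{\left(V \right)} = 2 \sqrt{V + \left(2 + V\right)} = 2 \sqrt{2 + 2 V}$)
$- 7 P{\left(4 \right)} \left(-18\right) = - 7 \cdot 2 \sqrt{2 + 2 \cdot 4} \left(-18\right) = - 7 \cdot 2 \sqrt{2 + 8} \left(-18\right) = - 7 \cdot 2 \sqrt{10} \left(-18\right) = - 14 \sqrt{10} \left(-18\right) = 252 \sqrt{10}$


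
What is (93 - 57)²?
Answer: 1296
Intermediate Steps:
(93 - 57)² = 36² = 1296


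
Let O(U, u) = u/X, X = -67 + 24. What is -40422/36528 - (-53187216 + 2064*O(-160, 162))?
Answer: 323851104559/6088 ≈ 5.3195e+7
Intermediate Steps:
X = -43
O(U, u) = -u/43 (O(U, u) = u/(-43) = u*(-1/43) = -u/43)
-40422/36528 - (-53187216 + 2064*O(-160, 162)) = -40422/36528 - 2064/(1/(-25769 - 1/43*162)) = -40422*1/36528 - 2064/(1/(-25769 - 162/43)) = -6737/6088 - 2064/(1/(-1108229/43)) = -6737/6088 - 2064/(-43/1108229) = -6737/6088 - 2064*(-1108229/43) = -6737/6088 + 53194992 = 323851104559/6088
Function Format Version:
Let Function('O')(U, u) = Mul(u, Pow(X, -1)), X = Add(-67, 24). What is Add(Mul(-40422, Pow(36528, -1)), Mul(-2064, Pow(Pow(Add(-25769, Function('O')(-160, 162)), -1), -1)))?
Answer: Rational(323851104559, 6088) ≈ 5.3195e+7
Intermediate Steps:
X = -43
Function('O')(U, u) = Mul(Rational(-1, 43), u) (Function('O')(U, u) = Mul(u, Pow(-43, -1)) = Mul(u, Rational(-1, 43)) = Mul(Rational(-1, 43), u))
Add(Mul(-40422, Pow(36528, -1)), Mul(-2064, Pow(Pow(Add(-25769, Function('O')(-160, 162)), -1), -1))) = Add(Mul(-40422, Pow(36528, -1)), Mul(-2064, Pow(Pow(Add(-25769, Mul(Rational(-1, 43), 162)), -1), -1))) = Add(Mul(-40422, Rational(1, 36528)), Mul(-2064, Pow(Pow(Add(-25769, Rational(-162, 43)), -1), -1))) = Add(Rational(-6737, 6088), Mul(-2064, Pow(Pow(Rational(-1108229, 43), -1), -1))) = Add(Rational(-6737, 6088), Mul(-2064, Pow(Rational(-43, 1108229), -1))) = Add(Rational(-6737, 6088), Mul(-2064, Rational(-1108229, 43))) = Add(Rational(-6737, 6088), 53194992) = Rational(323851104559, 6088)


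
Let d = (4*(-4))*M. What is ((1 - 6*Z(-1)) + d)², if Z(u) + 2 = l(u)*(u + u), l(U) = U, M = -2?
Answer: 1089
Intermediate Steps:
Z(u) = -2 + 2*u² (Z(u) = -2 + u*(u + u) = -2 + u*(2*u) = -2 + 2*u²)
d = 32 (d = (4*(-4))*(-2) = -16*(-2) = 32)
((1 - 6*Z(-1)) + d)² = ((1 - 6*(-2 + 2*(-1)²)) + 32)² = ((1 - 6*(-2 + 2*1)) + 32)² = ((1 - 6*(-2 + 2)) + 32)² = ((1 - 6*0) + 32)² = ((1 + 0) + 32)² = (1 + 32)² = 33² = 1089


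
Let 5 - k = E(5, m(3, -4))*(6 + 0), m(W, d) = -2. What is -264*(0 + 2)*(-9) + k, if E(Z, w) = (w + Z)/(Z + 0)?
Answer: 23767/5 ≈ 4753.4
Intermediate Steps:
E(Z, w) = (Z + w)/Z
k = 7/5 (k = 5 - (5 - 2)/5*(6 + 0) = 5 - (⅕)*3*6 = 5 - 3*6/5 = 5 - 1*18/5 = 5 - 18/5 = 7/5 ≈ 1.4000)
-264*(0 + 2)*(-9) + k = -264*(0 + 2)*(-9) + 7/5 = -528*(-9) + 7/5 = -264*(-18) + 7/5 = 4752 + 7/5 = 23767/5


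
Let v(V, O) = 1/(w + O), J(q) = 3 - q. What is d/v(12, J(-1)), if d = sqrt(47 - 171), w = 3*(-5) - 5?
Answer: -32*I*sqrt(31) ≈ -178.17*I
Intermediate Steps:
w = -20 (w = -15 - 5 = -20)
v(V, O) = 1/(-20 + O)
d = 2*I*sqrt(31) (d = sqrt(-124) = 2*I*sqrt(31) ≈ 11.136*I)
d/v(12, J(-1)) = (2*I*sqrt(31))/(1/(-20 + (3 - 1*(-1)))) = (2*I*sqrt(31))/(1/(-20 + (3 + 1))) = (2*I*sqrt(31))/(1/(-20 + 4)) = (2*I*sqrt(31))/(1/(-16)) = (2*I*sqrt(31))/(-1/16) = -32*I*sqrt(31)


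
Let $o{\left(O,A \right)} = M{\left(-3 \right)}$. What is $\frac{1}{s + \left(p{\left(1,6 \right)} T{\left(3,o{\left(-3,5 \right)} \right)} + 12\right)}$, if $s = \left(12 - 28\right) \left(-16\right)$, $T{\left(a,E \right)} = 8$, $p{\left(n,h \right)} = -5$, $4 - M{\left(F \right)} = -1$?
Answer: $\frac{1}{228} \approx 0.004386$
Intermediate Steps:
$M{\left(F \right)} = 5$ ($M{\left(F \right)} = 4 - -1 = 4 + 1 = 5$)
$o{\left(O,A \right)} = 5$
$s = 256$ ($s = \left(-16\right) \left(-16\right) = 256$)
$\frac{1}{s + \left(p{\left(1,6 \right)} T{\left(3,o{\left(-3,5 \right)} \right)} + 12\right)} = \frac{1}{256 + \left(\left(-5\right) 8 + 12\right)} = \frac{1}{256 + \left(-40 + 12\right)} = \frac{1}{256 - 28} = \frac{1}{228}$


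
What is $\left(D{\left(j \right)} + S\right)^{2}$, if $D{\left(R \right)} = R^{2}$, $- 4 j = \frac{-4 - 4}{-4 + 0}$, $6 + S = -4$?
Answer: $\frac{1521}{16} \approx 95.063$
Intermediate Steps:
$S = -10$ ($S = -6 - 4 = -10$)
$j = - \frac{1}{2}$ ($j = - \frac{\left(-4 - 4\right) \frac{1}{-4 + 0}}{4} = - \frac{\left(-8\right) \frac{1}{-4}}{4} = - \frac{\left(-8\right) \left(- \frac{1}{4}\right)}{4} = \left(- \frac{1}{4}\right) 2 = - \frac{1}{2} \approx -0.5$)
$\left(D{\left(j \right)} + S\right)^{2} = \left(\left(- \frac{1}{2}\right)^{2} - 10\right)^{2} = \left(\frac{1}{4} - 10\right)^{2} = \left(- \frac{39}{4}\right)^{2} = \frac{1521}{16}$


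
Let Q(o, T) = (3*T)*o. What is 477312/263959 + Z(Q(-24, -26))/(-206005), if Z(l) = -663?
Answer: 98503663377/54376873795 ≈ 1.8115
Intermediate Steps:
Q(o, T) = 3*T*o
477312/263959 + Z(Q(-24, -26))/(-206005) = 477312/263959 - 663/(-206005) = 477312*(1/263959) - 663*(-1/206005) = 477312/263959 + 663/206005 = 98503663377/54376873795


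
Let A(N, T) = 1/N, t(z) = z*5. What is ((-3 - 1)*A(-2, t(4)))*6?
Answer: 12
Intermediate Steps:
t(z) = 5*z
((-3 - 1)*A(-2, t(4)))*6 = ((-3 - 1)/(-2))*6 = -4*(-½)*6 = 2*6 = 12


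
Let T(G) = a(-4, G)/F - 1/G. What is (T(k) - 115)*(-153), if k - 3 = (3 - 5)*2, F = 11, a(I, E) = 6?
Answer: 190944/11 ≈ 17359.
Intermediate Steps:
k = -1 (k = 3 + (3 - 5)*2 = 3 - 2*2 = 3 - 4 = -1)
T(G) = 6/11 - 1/G
(T(k) - 115)*(-153) = ((6/11 - 1/(-1)) - 115)*(-153) = ((6/11 - 1*(-1)) - 115)*(-153) = ((6/11 + 1) - 115)*(-153) = (17/11 - 115)*(-153) = -1248/11*(-153) = 190944/11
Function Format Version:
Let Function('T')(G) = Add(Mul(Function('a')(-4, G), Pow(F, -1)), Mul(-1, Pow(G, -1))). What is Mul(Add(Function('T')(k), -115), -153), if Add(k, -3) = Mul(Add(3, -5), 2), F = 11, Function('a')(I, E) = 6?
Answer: Rational(190944, 11) ≈ 17359.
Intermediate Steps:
k = -1 (k = Add(3, Mul(Add(3, -5), 2)) = Add(3, Mul(-2, 2)) = Add(3, -4) = -1)
Function('T')(G) = Add(Rational(6, 11), Mul(-1, Pow(G, -1))) (Function('T')(G) = Add(Mul(6, Pow(11, -1)), Mul(-1, Pow(G, -1))) = Add(Mul(6, Rational(1, 11)), Mul(-1, Pow(G, -1))) = Add(Rational(6, 11), Mul(-1, Pow(G, -1))))
Mul(Add(Function('T')(k), -115), -153) = Mul(Add(Add(Rational(6, 11), Mul(-1, Pow(-1, -1))), -115), -153) = Mul(Add(Add(Rational(6, 11), Mul(-1, -1)), -115), -153) = Mul(Add(Add(Rational(6, 11), 1), -115), -153) = Mul(Add(Rational(17, 11), -115), -153) = Mul(Rational(-1248, 11), -153) = Rational(190944, 11)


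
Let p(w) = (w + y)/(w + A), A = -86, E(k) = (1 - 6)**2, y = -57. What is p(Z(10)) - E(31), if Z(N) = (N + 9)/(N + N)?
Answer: -41404/1701 ≈ -24.341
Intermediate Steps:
E(k) = 25 (E(k) = (-5)**2 = 25)
Z(N) = (9 + N)/(2*N) (Z(N) = (9 + N)/((2*N)) = (9 + N)*(1/(2*N)) = (9 + N)/(2*N))
p(w) = (-57 + w)/(-86 + w) (p(w) = (w - 57)/(w - 86) = (-57 + w)/(-86 + w))
p(Z(10)) - E(31) = (-57 + (1/2)*(9 + 10)/10)/(-86 + (1/2)*(9 + 10)/10) - 1*25 = (-57 + (1/2)*(1/10)*19)/(-86 + (1/2)*(1/10)*19) - 25 = (-57 + 19/20)/(-86 + 19/20) - 25 = -1121/20/(-1701/20) - 25 = -20/1701*(-1121/20) - 25 = 1121/1701 - 25 = -41404/1701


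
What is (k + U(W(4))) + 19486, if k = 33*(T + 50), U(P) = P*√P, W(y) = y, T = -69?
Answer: 18867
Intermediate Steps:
U(P) = P^(3/2)
k = -627 (k = 33*(-69 + 50) = 33*(-19) = -627)
(k + U(W(4))) + 19486 = (-627 + 4^(3/2)) + 19486 = (-627 + 8) + 19486 = -619 + 19486 = 18867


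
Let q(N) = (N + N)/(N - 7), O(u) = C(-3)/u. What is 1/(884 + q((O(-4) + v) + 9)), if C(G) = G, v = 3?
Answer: 23/20434 ≈ 0.0011256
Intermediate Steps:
O(u) = -3/u
q(N) = 2*N/(-7 + N) (q(N) = (2*N)/(-7 + N) = 2*N/(-7 + N))
1/(884 + q((O(-4) + v) + 9)) = 1/(884 + 2*((-3/(-4) + 3) + 9)/(-7 + ((-3/(-4) + 3) + 9))) = 1/(884 + 2*((-3*(-1/4) + 3) + 9)/(-7 + ((-3*(-1/4) + 3) + 9))) = 1/(884 + 2*((3/4 + 3) + 9)/(-7 + ((3/4 + 3) + 9))) = 1/(884 + 2*(15/4 + 9)/(-7 + (15/4 + 9))) = 1/(884 + 2*(51/4)/(-7 + 51/4)) = 1/(884 + 2*(51/4)/(23/4)) = 1/(884 + 2*(51/4)*(4/23)) = 1/(884 + 102/23) = 1/(20434/23) = 23/20434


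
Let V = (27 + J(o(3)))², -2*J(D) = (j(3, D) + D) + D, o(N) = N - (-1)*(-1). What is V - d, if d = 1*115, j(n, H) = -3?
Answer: 2349/4 ≈ 587.25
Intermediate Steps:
o(N) = -1 + N (o(N) = N - 1*1 = N - 1 = -1 + N)
J(D) = 3/2 - D (J(D) = -((-3 + D) + D)/2 = -(-3 + 2*D)/2 = 3/2 - D)
d = 115
V = 2809/4 (V = (27 + (3/2 - (-1 + 3)))² = (27 + (3/2 - 1*2))² = (27 + (3/2 - 2))² = (27 - ½)² = (53/2)² = 2809/4 ≈ 702.25)
V - d = 2809/4 - 1*115 = 2809/4 - 115 = 2349/4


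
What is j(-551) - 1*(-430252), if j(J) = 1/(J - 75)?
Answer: 269337751/626 ≈ 4.3025e+5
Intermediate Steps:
j(J) = 1/(-75 + J)
j(-551) - 1*(-430252) = 1/(-75 - 551) - 1*(-430252) = 1/(-626) + 430252 = -1/626 + 430252 = 269337751/626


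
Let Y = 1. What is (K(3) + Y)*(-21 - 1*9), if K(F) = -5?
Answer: 120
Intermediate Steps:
(K(3) + Y)*(-21 - 1*9) = (-5 + 1)*(-21 - 1*9) = -4*(-21 - 9) = -4*(-30) = 120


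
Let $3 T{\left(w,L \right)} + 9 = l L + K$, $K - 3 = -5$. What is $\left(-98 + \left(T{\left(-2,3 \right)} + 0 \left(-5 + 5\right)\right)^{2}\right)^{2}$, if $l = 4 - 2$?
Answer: $\frac{734449}{81} \approx 9067.3$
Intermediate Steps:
$l = 2$
$K = -2$ ($K = 3 - 5 = -2$)
$T{\left(w,L \right)} = - \frac{11}{3} + \frac{2 L}{3}$ ($T{\left(w,L \right)} = -3 + \frac{2 L - 2}{3} = -3 + \frac{-2 + 2 L}{3} = -3 + \left(- \frac{2}{3} + \frac{2 L}{3}\right) = - \frac{11}{3} + \frac{2 L}{3}$)
$\left(-98 + \left(T{\left(-2,3 \right)} + 0 \left(-5 + 5\right)\right)^{2}\right)^{2} = \left(-98 + \left(\left(- \frac{11}{3} + \frac{2}{3} \cdot 3\right) + 0 \left(-5 + 5\right)\right)^{2}\right)^{2} = \left(-98 + \left(\left(- \frac{11}{3} + 2\right) + 0 \cdot 0\right)^{2}\right)^{2} = \left(-98 + \left(- \frac{5}{3} + 0\right)^{2}\right)^{2} = \left(-98 + \left(- \frac{5}{3}\right)^{2}\right)^{2} = \left(-98 + \frac{25}{9}\right)^{2} = \left(- \frac{857}{9}\right)^{2} = \frac{734449}{81}$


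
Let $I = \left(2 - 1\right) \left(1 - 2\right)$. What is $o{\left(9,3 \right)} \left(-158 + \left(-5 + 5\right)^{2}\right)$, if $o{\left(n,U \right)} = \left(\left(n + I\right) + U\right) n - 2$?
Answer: $-15326$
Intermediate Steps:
$I = -1$ ($I = 1 \left(-1\right) = -1$)
$o{\left(n,U \right)} = -2 + n \left(-1 + U + n\right)$ ($o{\left(n,U \right)} = \left(\left(n - 1\right) + U\right) n - 2 = \left(\left(-1 + n\right) + U\right) n - 2 = \left(-1 + U + n\right) n - 2 = n \left(-1 + U + n\right) - 2 = -2 + n \left(-1 + U + n\right)$)
$o{\left(9,3 \right)} \left(-158 + \left(-5 + 5\right)^{2}\right) = \left(-2 + 9^{2} - 9 + 3 \cdot 9\right) \left(-158 + \left(-5 + 5\right)^{2}\right) = \left(-2 + 81 - 9 + 27\right) \left(-158 + 0^{2}\right) = 97 \left(-158 + 0\right) = 97 \left(-158\right) = -15326$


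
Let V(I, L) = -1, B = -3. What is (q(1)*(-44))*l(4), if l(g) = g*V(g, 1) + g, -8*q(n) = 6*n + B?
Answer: 0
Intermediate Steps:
q(n) = 3/8 - 3*n/4 (q(n) = -(6*n - 3)/8 = -(-3 + 6*n)/8 = 3/8 - 3*n/4)
l(g) = 0 (l(g) = g*(-1) + g = -g + g = 0)
(q(1)*(-44))*l(4) = ((3/8 - 3/4*1)*(-44))*0 = ((3/8 - 3/4)*(-44))*0 = -3/8*(-44)*0 = (33/2)*0 = 0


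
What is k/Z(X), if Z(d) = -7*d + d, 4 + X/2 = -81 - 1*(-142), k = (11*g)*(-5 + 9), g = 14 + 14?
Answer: -308/171 ≈ -1.8012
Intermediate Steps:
g = 28
k = 1232 (k = (11*28)*(-5 + 9) = 308*4 = 1232)
X = 114 (X = -8 + 2*(-81 - 1*(-142)) = -8 + 2*(-81 + 142) = -8 + 2*61 = -8 + 122 = 114)
Z(d) = -6*d
k/Z(X) = 1232/((-6*114)) = 1232/(-684) = 1232*(-1/684) = -308/171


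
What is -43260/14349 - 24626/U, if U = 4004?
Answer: -12537417/1367938 ≈ -9.1652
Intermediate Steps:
-43260/14349 - 24626/U = -43260/14349 - 24626/4004 = -43260*1/14349 - 24626*1/4004 = -14420/4783 - 1759/286 = -12537417/1367938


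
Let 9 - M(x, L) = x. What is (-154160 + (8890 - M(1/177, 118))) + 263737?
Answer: 20967067/177 ≈ 1.1846e+5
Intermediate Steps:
M(x, L) = 9 - x
(-154160 + (8890 - M(1/177, 118))) + 263737 = (-154160 + (8890 - (9 - 1/177))) + 263737 = (-154160 + (8890 - 1*1592/177)) + 263737 = (-154160 + (8890 - 1592/177)) + 263737 = (-154160 + 1571938/177) + 263737 = -25714382/177 + 263737 = 20967067/177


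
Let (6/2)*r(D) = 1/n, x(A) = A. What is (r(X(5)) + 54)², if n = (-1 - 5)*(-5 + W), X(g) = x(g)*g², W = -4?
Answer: 76545001/26244 ≈ 2916.7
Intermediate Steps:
X(g) = g³ (X(g) = g*g² = g³)
n = 54 (n = (-1 - 5)*(-5 - 4) = -6*(-9) = 54)
r(D) = 1/162 (r(D) = (⅓)/54 = (⅓)*(1/54) = 1/162)
(r(X(5)) + 54)² = (1/162 + 54)² = (8749/162)² = 76545001/26244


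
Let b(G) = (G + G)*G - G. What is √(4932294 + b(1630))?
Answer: 4*√640279 ≈ 3200.7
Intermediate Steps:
b(G) = -G + 2*G² (b(G) = (2*G)*G - G = 2*G² - G = -G + 2*G²)
√(4932294 + b(1630)) = √(4932294 + 1630*(-1 + 2*1630)) = √(4932294 + 1630*(-1 + 3260)) = √(4932294 + 1630*3259) = √(4932294 + 5312170) = √10244464 = 4*√640279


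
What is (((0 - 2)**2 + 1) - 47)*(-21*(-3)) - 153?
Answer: -2799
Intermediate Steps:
(((0 - 2)**2 + 1) - 47)*(-21*(-3)) - 153 = (((-2)**2 + 1) - 47)*63 - 153 = ((4 + 1) - 47)*63 - 153 = (5 - 47)*63 - 153 = -42*63 - 153 = -2646 - 153 = -2799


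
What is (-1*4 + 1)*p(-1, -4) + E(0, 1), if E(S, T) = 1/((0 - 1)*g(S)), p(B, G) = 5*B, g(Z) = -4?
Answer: 61/4 ≈ 15.250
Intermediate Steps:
E(S, T) = ¼ (E(S, T) = 1/((0 - 1)*(-4)) = -¼/(-1) = -1*(-¼) = ¼)
(-1*4 + 1)*p(-1, -4) + E(0, 1) = (-1*4 + 1)*(5*(-1)) + ¼ = (-4 + 1)*(-5) + ¼ = -3*(-5) + ¼ = 15 + ¼ = 61/4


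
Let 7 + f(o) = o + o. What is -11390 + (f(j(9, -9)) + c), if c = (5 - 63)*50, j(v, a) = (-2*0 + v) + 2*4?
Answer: -14263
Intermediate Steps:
j(v, a) = 8 + v (j(v, a) = (0 + v) + 8 = v + 8 = 8 + v)
f(o) = -7 + 2*o (f(o) = -7 + (o + o) = -7 + 2*o)
c = -2900 (c = -58*50 = -2900)
-11390 + (f(j(9, -9)) + c) = -11390 + ((-7 + 2*(8 + 9)) - 2900) = -11390 + ((-7 + 2*17) - 2900) = -11390 + ((-7 + 34) - 2900) = -11390 + (27 - 2900) = -11390 - 2873 = -14263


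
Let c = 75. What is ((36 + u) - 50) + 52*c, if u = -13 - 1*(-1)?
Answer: 3874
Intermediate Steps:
u = -12 (u = -13 + 1 = -12)
((36 + u) - 50) + 52*c = ((36 - 12) - 50) + 52*75 = (24 - 50) + 3900 = -26 + 3900 = 3874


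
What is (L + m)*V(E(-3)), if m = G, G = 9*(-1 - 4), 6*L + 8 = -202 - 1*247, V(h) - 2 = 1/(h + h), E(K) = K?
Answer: -7997/36 ≈ -222.14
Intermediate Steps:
V(h) = 2 + 1/(2*h) (V(h) = 2 + 1/(h + h) = 2 + 1/(2*h))
L = -457/6 (L = -4/3 + (-202 - 1*247)/6 = -4/3 + (-202 - 247)/6 = -4/3 + (⅙)*(-449) = -4/3 - 449/6 = -457/6 ≈ -76.167)
G = -45 (G = 9*(-5) = -45)
m = -45
(L + m)*V(E(-3)) = (-457/6 - 45)*(2 + (½)/(-3)) = -727*(2 + (½)*(-⅓))/6 = -727*(2 - ⅙)/6 = -727/6*11/6 = -7997/36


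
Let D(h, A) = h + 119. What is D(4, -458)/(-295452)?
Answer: -41/98484 ≈ -0.00041631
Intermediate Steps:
D(h, A) = 119 + h
D(4, -458)/(-295452) = (119 + 4)/(-295452) = 123*(-1/295452) = -41/98484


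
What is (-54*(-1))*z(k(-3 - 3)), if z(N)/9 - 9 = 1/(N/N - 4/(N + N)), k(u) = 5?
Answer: 5184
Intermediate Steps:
z(N) = 81 + 9/(1 - 2/N) (z(N) = 81 + 9*(1/(N/N - 4/(N + N))) = 81 + 9*(1/(1 - 4*1/(2*N))) = 81 + 9*(1/(1 - 2/N)) = 81 + 9/(1 - 2/N))
(-54*(-1))*z(k(-3 - 3)) = (-54*(-1))*(18*(-9 + 5*5)/(-2 + 5)) = 54*(18*(-9 + 25)/3) = 54*(18*(1/3)*16) = 54*96 = 5184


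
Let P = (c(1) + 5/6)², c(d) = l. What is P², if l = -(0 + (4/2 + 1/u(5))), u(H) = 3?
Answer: 81/16 ≈ 5.0625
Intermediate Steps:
l = -7/3 (l = -(0 + (4/2 + 1/3)) = -(0 + (4*(½) + 1*(⅓))) = -(0 + (2 + ⅓)) = -(0 + 7/3) = -1*7/3 = -7/3 ≈ -2.3333)
c(d) = -7/3
P = 9/4 (P = (-7/3 + 5/6)² = (-7/3 + 5*(⅙))² = (-7/3 + ⅚)² = (-3/2)² = 9/4 ≈ 2.2500)
P² = (9/4)² = 81/16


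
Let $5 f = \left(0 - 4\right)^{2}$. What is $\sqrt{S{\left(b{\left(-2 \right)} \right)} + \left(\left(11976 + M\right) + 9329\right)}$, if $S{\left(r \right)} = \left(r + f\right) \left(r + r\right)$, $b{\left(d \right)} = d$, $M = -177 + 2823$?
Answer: $\frac{\sqrt{598655}}{5} \approx 154.75$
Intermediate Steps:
$M = 2646$
$f = \frac{16}{5}$ ($f = \frac{\left(0 - 4\right)^{2}}{5} = \frac{\left(-4\right)^{2}}{5} = \frac{1}{5} \cdot 16 = \frac{16}{5} \approx 3.2$)
$S{\left(r \right)} = 2 r \left(\frac{16}{5} + r\right)$ ($S{\left(r \right)} = \left(r + \frac{16}{5}\right) \left(r + r\right) = \left(\frac{16}{5} + r\right) 2 r = 2 r \left(\frac{16}{5} + r\right)$)
$\sqrt{S{\left(b{\left(-2 \right)} \right)} + \left(\left(11976 + M\right) + 9329\right)} = \sqrt{\frac{2}{5} \left(-2\right) \left(16 + 5 \left(-2\right)\right) + \left(\left(11976 + 2646\right) + 9329\right)} = \sqrt{\frac{2}{5} \left(-2\right) \left(16 - 10\right) + \left(14622 + 9329\right)} = \sqrt{\frac{2}{5} \left(-2\right) 6 + 23951} = \sqrt{- \frac{24}{5} + 23951} = \sqrt{\frac{119731}{5}} = \frac{\sqrt{598655}}{5}$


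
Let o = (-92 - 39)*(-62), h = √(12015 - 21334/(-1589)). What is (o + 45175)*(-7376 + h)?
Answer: -393118672 + 53297*√30370825541/1589 ≈ -3.8727e+8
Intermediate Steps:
h = √30370825541/1589 (h = √(12015 - 21334*(-1/1589)) = √(12015 + 21334/1589) = √(19113169/1589) = √30370825541/1589 ≈ 109.67)
o = 8122 (o = -131*(-62) = 8122)
(o + 45175)*(-7376 + h) = (8122 + 45175)*(-7376 + √30370825541/1589) = 53297*(-7376 + √30370825541/1589) = -393118672 + 53297*√30370825541/1589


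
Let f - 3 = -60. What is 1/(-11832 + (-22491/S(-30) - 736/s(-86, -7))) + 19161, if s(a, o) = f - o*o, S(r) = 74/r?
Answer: 101717910190/5308591 ≈ 19161.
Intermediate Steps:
f = -57 (f = 3 - 60 = -57)
s(a, o) = -57 - o² (s(a, o) = -57 - o*o = -57 - o²)
1/(-11832 + (-22491/S(-30) - 736/s(-86, -7))) + 19161 = 1/(-11832 + (-22491/(74/(-30)) - 736/(-57 - 1*(-7)²))) + 19161 = 1/(-11832 + (-22491/(74*(-1/30)) - 736/(-57 - 1*49))) + 19161 = 1/(-11832 + (-22491/(-37/15) - 736/(-57 - 49))) + 19161 = 1/(-11832 + (-22491*(-15/37) - 736/(-106))) + 19161 = 1/(-11832 + (337365/37 - 736*(-1/106))) + 19161 = 1/(-11832 + (337365/37 + 368/53)) + 19161 = 1/(-11832 + 17893961/1961) + 19161 = 1/(-5308591/1961) + 19161 = -1961/5308591 + 19161 = 101717910190/5308591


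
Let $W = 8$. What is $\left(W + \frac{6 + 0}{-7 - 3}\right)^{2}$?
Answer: $\frac{1369}{25} \approx 54.76$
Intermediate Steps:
$\left(W + \frac{6 + 0}{-7 - 3}\right)^{2} = \left(8 + \frac{6 + 0}{-7 - 3}\right)^{2} = \left(8 + \frac{6}{-10}\right)^{2} = \left(8 + 6 \left(- \frac{1}{10}\right)\right)^{2} = \left(8 - \frac{3}{5}\right)^{2} = \left(\frac{37}{5}\right)^{2} = \frac{1369}{25}$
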